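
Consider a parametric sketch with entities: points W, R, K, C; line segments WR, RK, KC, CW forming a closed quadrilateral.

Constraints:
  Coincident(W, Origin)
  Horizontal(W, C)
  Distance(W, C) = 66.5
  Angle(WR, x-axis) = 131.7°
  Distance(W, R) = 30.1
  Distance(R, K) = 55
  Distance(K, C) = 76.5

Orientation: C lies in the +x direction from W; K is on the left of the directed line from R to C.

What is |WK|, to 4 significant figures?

63.64

Checks: |RK| = 55.00 ✓; |KC| = 76.50 ✓.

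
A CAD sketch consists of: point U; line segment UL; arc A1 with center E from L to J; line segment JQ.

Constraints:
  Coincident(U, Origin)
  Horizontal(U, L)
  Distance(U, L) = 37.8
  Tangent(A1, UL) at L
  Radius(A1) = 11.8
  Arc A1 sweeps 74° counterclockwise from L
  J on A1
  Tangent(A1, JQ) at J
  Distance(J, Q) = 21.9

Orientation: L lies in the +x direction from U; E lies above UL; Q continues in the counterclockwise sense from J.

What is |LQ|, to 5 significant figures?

34.324

On A1, L sits at bearing -90° from E; a 74° counterclockwise sweep puts J at bearing -16°, so J = E + 11.8·(cos -16°, sin -16°) = (49.143, 8.5475). A1 meets JQ tangentially, so EJ is at right angles to JQ, so JQ runs along (−sin -16°, cos -16°); with |JQ| = 21.9, Q = (55.179, 29.599). Then |LQ| = |Q − L| = 34.324.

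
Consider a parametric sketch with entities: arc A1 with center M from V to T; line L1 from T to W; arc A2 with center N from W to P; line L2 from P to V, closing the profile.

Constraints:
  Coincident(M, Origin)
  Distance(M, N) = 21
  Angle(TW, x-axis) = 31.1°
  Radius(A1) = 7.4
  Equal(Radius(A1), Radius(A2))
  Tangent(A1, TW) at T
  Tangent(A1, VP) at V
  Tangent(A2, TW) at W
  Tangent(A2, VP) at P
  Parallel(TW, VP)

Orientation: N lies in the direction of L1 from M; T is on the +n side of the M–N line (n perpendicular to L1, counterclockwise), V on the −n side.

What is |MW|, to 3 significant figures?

22.3

The slot axis is L1's direction at 31.1°, so u = (cos 31.1°, sin 31.1°) = (0.856, 0.517) and n = (−sin 31.1°, cos 31.1°) = (-0.517, 0.856). M is at the origin and N lies 21.0 along u from M, so N = 21.0·u = (18.0, 10.8). Tangency of A1 to both parallel lines with radius 7.4 puts T and V at M ± 7.4·n: T = (-3.82, 6.34), V = (3.82, -6.34). Equal radii place W and P the same way about N: W = N + 7.4·n = (14.2, 17.2), P = N − 7.4·n = (21.8, 4.51). Then |MW| = |W − M| = 22.3.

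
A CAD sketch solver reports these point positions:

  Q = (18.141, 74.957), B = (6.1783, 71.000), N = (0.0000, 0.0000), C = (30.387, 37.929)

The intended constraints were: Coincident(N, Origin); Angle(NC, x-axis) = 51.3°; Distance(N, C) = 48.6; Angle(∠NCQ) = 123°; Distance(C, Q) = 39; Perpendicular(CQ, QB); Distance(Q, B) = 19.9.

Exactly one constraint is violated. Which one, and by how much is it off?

Distance(Q, B) = 19.9 — off by 7.30.

N = (0.00, 0.00) ✓; NC at 51.30° ✓; |NC| = 48.60 ✓; ∠NCQ = 123.0° ✓; |CQ| = 39.00 ✓; ∠(CQ, QB) = 90.00° ✓; |QB| = 12.60 ✗.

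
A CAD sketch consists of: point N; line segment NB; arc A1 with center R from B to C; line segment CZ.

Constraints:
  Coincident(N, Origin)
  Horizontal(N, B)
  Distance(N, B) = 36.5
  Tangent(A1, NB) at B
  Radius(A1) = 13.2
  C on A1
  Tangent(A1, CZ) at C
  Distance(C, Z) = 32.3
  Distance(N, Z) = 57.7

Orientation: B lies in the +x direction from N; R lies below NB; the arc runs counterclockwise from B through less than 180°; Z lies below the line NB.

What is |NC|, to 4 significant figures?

29.03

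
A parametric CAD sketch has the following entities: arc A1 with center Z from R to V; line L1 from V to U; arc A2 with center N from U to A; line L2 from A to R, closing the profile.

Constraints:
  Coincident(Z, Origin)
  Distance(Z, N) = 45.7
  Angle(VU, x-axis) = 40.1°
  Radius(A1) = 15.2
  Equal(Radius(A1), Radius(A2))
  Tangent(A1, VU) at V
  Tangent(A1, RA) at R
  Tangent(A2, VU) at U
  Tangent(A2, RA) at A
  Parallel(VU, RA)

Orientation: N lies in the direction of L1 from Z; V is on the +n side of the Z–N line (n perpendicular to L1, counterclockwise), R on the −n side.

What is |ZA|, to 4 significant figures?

48.16

The slot axis is L1's direction at 40.1°, so u = (cos 40.1°, sin 40.1°) = (0.7649, 0.6441) and n = (−sin 40.1°, cos 40.1°) = (-0.6441, 0.7649). Z is at the origin and N lies 45.7 along u from Z, so N = 45.7·u = (34.96, 29.44). Tangency of A1 to both parallel lines with radius 15.2 puts V and R at Z ± 15.2·n: V = (-9.791, 11.63), R = (9.791, -11.63). Equal radii place U and A the same way about N: U = N + 15.2·n = (25.17, 41.06), A = N − 15.2·n = (44.75, 17.81). Then |ZA| = |A − Z| = 48.16.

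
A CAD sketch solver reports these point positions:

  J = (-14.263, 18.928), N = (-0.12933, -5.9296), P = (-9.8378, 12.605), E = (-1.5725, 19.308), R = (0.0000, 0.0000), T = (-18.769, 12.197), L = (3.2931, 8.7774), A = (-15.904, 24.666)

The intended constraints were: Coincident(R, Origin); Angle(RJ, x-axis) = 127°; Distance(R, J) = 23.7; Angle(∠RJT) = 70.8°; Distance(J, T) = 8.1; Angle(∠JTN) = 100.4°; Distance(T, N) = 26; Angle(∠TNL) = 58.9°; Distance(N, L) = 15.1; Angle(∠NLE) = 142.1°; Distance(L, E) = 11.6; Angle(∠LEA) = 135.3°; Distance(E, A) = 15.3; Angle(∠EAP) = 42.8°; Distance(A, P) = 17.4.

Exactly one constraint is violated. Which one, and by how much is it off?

Distance(A, P) = 17.4 — off by 3.90.

R = (0.00, 0.00) ✓; RJ at 127.0° ✓; |RJ| = 23.70 ✓; ∠RJT = 70.80° ✓; |JT| = 8.100 ✓; ∠JTN = 100.4° ✓; |TN| = 26.00 ✓; ∠TNL = 58.90° ✓; |NL| = 15.10 ✓; ∠NLE = 142.1° ✓; |LE| = 11.60 ✓; ∠LEA = 135.3° ✓; |EA| = 15.30 ✓; ∠EAP = 42.80° ✓; |AP| = 13.50 ✗.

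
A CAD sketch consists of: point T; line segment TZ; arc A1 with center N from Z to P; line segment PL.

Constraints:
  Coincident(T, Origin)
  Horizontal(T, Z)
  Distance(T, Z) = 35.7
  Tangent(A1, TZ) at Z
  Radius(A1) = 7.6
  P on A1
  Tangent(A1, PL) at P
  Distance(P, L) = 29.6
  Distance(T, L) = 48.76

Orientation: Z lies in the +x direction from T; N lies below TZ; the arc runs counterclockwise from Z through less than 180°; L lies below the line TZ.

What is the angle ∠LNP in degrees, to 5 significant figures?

75.600°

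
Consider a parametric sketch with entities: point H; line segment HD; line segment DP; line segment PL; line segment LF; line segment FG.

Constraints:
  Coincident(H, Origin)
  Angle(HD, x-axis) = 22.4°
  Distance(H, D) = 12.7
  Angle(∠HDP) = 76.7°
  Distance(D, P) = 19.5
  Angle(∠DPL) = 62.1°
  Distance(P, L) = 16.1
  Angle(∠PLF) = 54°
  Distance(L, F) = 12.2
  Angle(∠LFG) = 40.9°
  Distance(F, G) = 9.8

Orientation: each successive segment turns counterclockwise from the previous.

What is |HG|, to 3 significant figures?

13.7

∠PLF = 54.0° gives LF at 9.60° from the x-axis; with |LF| = 12.2, F = (5.23, 8.29). ∠LFG = 40.9° gives FG at 149° from the x-axis; with |FG| = 9.8, G = (-3.14, 13.4). Then |HG| = |G − H| = 13.7.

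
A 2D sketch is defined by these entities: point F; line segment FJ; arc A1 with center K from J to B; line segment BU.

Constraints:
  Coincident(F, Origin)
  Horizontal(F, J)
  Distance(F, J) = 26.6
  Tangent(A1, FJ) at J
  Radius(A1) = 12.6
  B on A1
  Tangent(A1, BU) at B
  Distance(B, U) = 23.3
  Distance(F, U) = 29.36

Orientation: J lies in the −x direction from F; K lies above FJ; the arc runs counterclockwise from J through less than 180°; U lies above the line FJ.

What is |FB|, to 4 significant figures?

16.84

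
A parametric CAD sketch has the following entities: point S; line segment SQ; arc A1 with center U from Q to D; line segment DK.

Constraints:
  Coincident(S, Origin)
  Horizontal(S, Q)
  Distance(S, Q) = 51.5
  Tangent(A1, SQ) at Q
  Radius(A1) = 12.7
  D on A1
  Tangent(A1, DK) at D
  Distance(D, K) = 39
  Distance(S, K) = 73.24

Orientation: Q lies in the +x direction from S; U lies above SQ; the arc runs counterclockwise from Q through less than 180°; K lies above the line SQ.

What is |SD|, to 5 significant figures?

65.676

S is at the origin; SQ is horizontal with |SQ| = 51.5 and Q on the +x side, so Q = (51.500, 0.0000). Since A1 is tangent to SQ there, UQ ⟂ SQ, so U = Q + (0, 12.7) = (51.500, 12.700). Since UD ⟂ DK (tangency), |UK| = √(12.7² + 39.0²) = 41.016 regardless of where D sits on A1. So K lies on both circle(S, 73.24) and circle(U, 41.016); the above-SQ intersection is K = (49.824, 53.681). D is the foot of the tangent from K: D = (63.405, 17.123).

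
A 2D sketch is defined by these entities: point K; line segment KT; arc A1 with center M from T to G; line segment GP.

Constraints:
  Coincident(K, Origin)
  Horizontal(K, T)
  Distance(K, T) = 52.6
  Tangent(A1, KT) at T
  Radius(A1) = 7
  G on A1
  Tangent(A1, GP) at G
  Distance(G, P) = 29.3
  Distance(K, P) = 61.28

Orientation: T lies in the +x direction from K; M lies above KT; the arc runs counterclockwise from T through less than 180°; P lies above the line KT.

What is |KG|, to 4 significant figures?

59.91

K is at the origin; K and T share the same y with |KT| = 52.6 and T on the +x side, so T = (52.60, 0.000). A1 meets KT tangentially, so MT is at right angles to KT, so M = T + (0, 7) = (52.60, 7.000). Since MG ⟂ GP (tangency), |MP| = √(7.0² + 29.3²) = 30.12 regardless of where G sits on A1. So P lies on both circle(K, 61.28) and circle(M, 30.12); the above-KT intersection is P = (48.93, 36.90). G is the foot of the tangent from P: G = (59.16, 9.445).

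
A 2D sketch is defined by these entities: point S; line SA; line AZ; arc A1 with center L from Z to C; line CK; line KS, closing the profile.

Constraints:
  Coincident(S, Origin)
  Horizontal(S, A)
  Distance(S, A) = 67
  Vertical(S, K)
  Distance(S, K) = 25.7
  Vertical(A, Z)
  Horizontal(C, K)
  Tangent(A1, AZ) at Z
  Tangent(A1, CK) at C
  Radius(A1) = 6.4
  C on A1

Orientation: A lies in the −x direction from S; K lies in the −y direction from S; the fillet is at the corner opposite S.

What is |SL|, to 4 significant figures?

63.60

S is at the origin; S and A share the same y with |SA| = 67.0 and A on the −x side, so A = (-67.00, 0.000). SK is vertical with |SK| = 25.7 and K on the −y side, so K = (0.000, -25.70). The virtual corner opposite S is at (-67.00, -25.70). The tangent condition forces LZ to be normal to AZ and tangency of A1 to CK means the radius LC is perpendicular to CK, with radius 6.4, so the center L sits 6.4 in from both sides at L = (-60.60, -19.30). Then |SL| = |L − S| = 63.60.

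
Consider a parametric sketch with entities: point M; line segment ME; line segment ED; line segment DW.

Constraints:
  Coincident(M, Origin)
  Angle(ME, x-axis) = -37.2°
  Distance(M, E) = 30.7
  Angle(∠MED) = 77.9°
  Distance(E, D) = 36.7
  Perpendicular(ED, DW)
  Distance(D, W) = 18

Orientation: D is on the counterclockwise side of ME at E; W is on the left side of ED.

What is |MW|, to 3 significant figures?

32.6

M is at the origin; ME runs at -37.2° with length 30.7, so E = 30.7·(cos -37.2°, sin -37.2°) = (24.5, -18.6). ∠MED = 77.9°, so ED runs at -37.2° + (180° − 77.9°) = 64.9° from the x-axis; with |ED| = 36.7, D = E + 36.7·(cos 64.9°, sin 64.9°) = (40.0, 14.7). ED ⟂ DW; with |DW| = 18.0 on the left of ED, W = D + 18.0·(-0.906, 0.424) = (23.7, 22.3). Then |MW| = |W − M| = 32.6.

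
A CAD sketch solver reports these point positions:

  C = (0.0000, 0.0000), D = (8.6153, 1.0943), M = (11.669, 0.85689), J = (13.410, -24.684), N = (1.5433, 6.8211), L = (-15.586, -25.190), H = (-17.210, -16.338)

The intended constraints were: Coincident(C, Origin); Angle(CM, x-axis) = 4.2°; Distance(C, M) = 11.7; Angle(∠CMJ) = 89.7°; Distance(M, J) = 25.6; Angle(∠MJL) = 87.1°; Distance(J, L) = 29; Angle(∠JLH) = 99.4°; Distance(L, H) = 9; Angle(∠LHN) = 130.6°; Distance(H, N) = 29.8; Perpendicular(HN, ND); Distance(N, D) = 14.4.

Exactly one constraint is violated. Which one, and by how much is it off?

Distance(N, D) = 14.4 — off by 5.30.

C = (0.00, 0.00) ✓; CM at 4.200° ✓; |CM| = 11.70 ✓; ∠CMJ = 89.70° ✓; |MJ| = 25.60 ✓; ∠MJL = 87.10° ✓; |JL| = 29.00 ✓; ∠JLH = 99.40° ✓; |LH| = 9.000 ✓; ∠LHN = 130.6° ✓; |HN| = 29.80 ✓; ∠(HN, ND) = 90.00° ✓; |ND| = 9.100 ✗.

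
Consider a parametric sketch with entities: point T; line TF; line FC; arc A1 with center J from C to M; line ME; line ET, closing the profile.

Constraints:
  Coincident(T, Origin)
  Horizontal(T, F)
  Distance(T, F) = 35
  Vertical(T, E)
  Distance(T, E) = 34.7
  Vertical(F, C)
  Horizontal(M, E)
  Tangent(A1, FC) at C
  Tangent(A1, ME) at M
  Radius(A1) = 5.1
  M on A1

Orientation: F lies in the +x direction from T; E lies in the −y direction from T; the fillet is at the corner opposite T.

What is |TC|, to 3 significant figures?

45.8

T is at the origin; TF is horizontal with |TF| = 35.0 and F on the +x side, so F = (35.0, 0.00). T and E share the same x with |TE| = 34.7 and E on the −y side, so E = (0.00, -34.7). The virtual corner opposite T is at (35.0, -34.7). Since A1 is tangent to FC there, JC ⟂ FC and since A1 is tangent to ME there, JM ⟂ ME, with radius 5.1, so the center J sits 5.1 in from both sides at J = (29.9, -29.6). That places the tangent points at C = (35.0, -29.6) on FC and M = (29.9, -34.7) on ME. Then |TC| = |C − T| = 45.8.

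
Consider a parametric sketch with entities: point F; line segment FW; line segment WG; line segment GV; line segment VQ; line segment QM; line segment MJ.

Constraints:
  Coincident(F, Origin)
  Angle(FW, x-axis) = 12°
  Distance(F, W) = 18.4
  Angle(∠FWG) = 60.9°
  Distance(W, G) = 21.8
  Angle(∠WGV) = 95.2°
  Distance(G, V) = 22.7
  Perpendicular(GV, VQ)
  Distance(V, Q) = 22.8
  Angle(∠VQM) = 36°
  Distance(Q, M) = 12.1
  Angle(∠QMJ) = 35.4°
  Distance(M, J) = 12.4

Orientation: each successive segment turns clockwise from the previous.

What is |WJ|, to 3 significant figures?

29.7

F is at the origin; FW runs at 12.0° with length 18.4, so W = (18.0, 3.83). ∠FWG = 60.9° gives WG at -107° from the x-axis; with |WG| = 21.8, G = (11.6, -17.0). ∠WGV = 95.2° gives GV at 168° from the x-axis; with |GV| = 22.7, V = (-10.6, -12.3). GV is perpendicular to VQ, so VQ runs at 78.1°; with |VQ| = 22.8, Q = (-5.92, 9.98). ∠VQM = 36.0° gives QM at -65.9° from the x-axis; with |QM| = 12.1, M = (-0.982, -1.07). ∠QMJ = 35.4° gives MJ at 150° from the x-axis; with |MJ| = 12.4, J = (-11.7, 5.23). Then |WJ| = |J − W| = 29.7.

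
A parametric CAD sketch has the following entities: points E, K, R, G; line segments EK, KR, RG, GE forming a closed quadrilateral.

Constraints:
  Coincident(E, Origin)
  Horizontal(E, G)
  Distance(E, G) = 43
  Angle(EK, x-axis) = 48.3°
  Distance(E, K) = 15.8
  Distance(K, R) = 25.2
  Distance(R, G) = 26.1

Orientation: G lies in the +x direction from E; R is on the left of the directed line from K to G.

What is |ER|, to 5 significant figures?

40.439

Checks: |KR| = 25.20 ✓; |RG| = 26.10 ✓.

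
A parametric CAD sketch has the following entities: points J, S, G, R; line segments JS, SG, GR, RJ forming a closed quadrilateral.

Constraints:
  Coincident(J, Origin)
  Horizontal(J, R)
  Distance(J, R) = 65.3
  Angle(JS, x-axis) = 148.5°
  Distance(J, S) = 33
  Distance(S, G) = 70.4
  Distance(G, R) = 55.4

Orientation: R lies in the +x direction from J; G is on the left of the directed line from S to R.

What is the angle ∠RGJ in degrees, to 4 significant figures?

69.59°

J is at the origin; JR is horizontal with |JR| = 65.3 and R in +x, so R = (65.3, 0). JS runs at 148.5° with |JS| = 33.0, so S = (-28.14, 17.24). G is determined by |SG| = 70.4 and |GR| = 55.4 together: it lies at the intersection of circle(S, 70.4) and circle(R, 55.4). With |SR| = 95.01, the foot of the radical line on SR is 57.44 from S and the perpendicular offset is √(70.4² − 57.44²) = 40.71. Taking the left-of-SR solution: G = (35.73, 46.85).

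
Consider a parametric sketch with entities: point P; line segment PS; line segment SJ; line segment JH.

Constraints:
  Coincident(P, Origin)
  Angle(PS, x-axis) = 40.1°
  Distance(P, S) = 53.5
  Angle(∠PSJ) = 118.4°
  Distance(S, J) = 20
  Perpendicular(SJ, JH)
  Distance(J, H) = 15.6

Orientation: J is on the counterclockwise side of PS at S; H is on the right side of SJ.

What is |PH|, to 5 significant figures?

77.406

P is at the origin; PS runs at 40.1° with length 53.5, so S = 53.5·(cos 40.1°, sin 40.1°) = (40.923, 34.461). ∠PSJ = 118.4°, so SJ runs at 40.1° + (180° − 118.4°) = 101.70° from the x-axis; with |SJ| = 20.0, J = S + 20.0·(cos 101.70°, sin 101.70°) = (36.868, 54.045). SJ ⟂ JH; with |JH| = 15.6 on the right of SJ, H = J + 15.6·(0.97922, 0.20279) = (52.143, 57.209). Then |PH| = |H − P| = 77.406.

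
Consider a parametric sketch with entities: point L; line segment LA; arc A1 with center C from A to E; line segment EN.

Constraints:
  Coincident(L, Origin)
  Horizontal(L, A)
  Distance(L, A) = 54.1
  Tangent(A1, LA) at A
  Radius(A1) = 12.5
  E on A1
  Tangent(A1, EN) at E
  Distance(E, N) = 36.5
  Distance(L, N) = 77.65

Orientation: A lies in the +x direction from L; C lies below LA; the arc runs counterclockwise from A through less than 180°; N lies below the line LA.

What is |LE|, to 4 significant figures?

46.45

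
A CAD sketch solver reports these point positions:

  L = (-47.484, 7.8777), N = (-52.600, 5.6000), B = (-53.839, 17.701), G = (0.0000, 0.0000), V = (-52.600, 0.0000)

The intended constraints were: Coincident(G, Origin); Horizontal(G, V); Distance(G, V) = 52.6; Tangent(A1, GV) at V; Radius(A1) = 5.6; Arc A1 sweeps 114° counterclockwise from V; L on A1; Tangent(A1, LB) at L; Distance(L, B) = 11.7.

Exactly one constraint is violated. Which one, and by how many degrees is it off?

Tangent(A1, LB) at L — off by 8.90°.

G = (0.00, 0.00) ✓; G.y = 0.00, V.y = 0.00 ✓; |GV| = 52.60 ✓; ∠(NV, VG) = 90.00° ✓; |NV| = 5.600 ✓; bearing(N→L) − bearing(N→V) = 114.0° ✓; |NL| = 5.600 ✓; ∠(NL, LB) = 81.10° ✗; |LB| = 11.70 ✓.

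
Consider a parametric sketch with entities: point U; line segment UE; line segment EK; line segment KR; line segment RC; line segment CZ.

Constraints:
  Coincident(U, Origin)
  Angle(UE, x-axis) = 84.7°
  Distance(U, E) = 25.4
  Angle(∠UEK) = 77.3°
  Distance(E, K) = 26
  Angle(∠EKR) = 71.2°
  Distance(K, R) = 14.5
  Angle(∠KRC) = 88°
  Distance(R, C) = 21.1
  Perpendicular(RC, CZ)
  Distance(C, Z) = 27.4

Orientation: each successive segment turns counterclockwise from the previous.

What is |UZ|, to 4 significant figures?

44.53

U is at the origin; UE runs at 84.7° with length 25.4, so E = (2.346, 25.29). ∠UEK = 77.3° gives EK at -172.6° from the x-axis; with |EK| = 26.0, K = (-23.44, 21.94). ∠EKR = 71.2° gives KR at -63.80° from the x-axis; with |KR| = 14.5, R = (-17.04, 8.932). ∠KRC = 88.0° gives RC at 28.20° from the x-axis; with |RC| = 21.1, C = (1.560, 18.90). RC is perpendicular to CZ, so CZ runs at 118.2°; with |CZ| = 27.4, Z = (-11.39, 43.05). Then |UZ| = |Z − U| = 44.53.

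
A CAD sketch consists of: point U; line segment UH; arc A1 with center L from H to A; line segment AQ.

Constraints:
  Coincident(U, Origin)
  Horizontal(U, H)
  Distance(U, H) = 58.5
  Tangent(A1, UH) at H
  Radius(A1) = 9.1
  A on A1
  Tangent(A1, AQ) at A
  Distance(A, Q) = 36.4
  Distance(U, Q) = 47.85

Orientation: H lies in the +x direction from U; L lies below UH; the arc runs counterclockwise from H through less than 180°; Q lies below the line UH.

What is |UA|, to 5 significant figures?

50.891

U is at the origin; UH is horizontal with |UH| = 58.5 and H on the +x side, so H = (58.500, 0.0000). A1 meets UH tangentially, so LH is at right angles to UH, so L = H + (0, -9.1) = (58.500, -9.1000). Since LA ⟂ AQ (tangency), |LQ| = √(9.1² + 36.4²) = 37.520 regardless of where A sits on A1. So Q lies on both circle(U, 47.85) and circle(L, 37.520); the below-UH intersection is Q = (31.955, -35.616). A is the foot of the tangent from Q: A = (50.699, -4.4138).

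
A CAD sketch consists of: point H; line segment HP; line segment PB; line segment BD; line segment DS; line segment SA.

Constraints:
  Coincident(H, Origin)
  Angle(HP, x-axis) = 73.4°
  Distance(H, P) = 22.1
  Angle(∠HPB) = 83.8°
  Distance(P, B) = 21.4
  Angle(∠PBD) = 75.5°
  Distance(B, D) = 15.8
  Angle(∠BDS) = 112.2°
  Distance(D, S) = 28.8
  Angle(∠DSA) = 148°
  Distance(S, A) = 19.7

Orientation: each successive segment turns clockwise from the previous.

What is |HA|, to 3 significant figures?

33.3

H is at the origin; HP runs at 73.4° with length 22.1, so P = (6.31, 21.2). ∠HPB = 83.8° gives PB at -22.8° from the x-axis; with |PB| = 21.4, B = (26.0, 12.9). ∠PBD = 75.5° gives BD at -127° from the x-axis; with |BD| = 15.8, D = (16.5, 0.318). ∠BDS = 112.2° gives DS at 165° from the x-axis; with |DS| = 28.8, S = (-11.3, 7.82). ∠DSA = 148.0° gives SA at 133° from the x-axis; with |SA| = 19.7, A = (-24.7, 22.3). Then |HA| = |A − H| = 33.3.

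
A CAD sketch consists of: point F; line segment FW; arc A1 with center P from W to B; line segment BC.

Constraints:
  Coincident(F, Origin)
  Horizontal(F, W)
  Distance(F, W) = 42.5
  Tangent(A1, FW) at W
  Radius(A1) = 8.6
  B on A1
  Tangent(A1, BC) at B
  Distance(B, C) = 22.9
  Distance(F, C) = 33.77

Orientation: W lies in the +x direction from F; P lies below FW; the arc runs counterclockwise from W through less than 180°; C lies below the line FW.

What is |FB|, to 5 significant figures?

35.313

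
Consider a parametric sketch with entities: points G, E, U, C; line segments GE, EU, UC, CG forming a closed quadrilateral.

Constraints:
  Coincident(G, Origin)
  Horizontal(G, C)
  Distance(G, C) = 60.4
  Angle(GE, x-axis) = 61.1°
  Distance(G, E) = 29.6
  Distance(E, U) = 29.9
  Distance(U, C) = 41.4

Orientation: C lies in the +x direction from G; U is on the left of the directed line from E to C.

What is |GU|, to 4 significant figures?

56.07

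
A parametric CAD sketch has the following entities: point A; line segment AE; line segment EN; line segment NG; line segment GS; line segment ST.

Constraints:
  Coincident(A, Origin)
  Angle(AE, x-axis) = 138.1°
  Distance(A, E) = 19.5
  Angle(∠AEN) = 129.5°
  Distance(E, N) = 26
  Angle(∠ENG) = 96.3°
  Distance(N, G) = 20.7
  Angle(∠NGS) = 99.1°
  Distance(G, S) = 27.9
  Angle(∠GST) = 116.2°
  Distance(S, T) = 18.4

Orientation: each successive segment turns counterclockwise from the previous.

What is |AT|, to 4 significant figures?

1.764

A is at the origin; AE runs at 138.1° with length 19.5, so E = (-14.51, 13.02). ∠AEN = 129.5° gives EN at -171.4° from the x-axis; with |EN| = 26.0, N = (-40.22, 9.135). ∠ENG = 96.3° gives NG at -87.70° from the x-axis; with |NG| = 20.7, G = (-39.39, -11.55). ∠NGS = 99.1° gives GS at -6.800° from the x-axis; with |GS| = 27.9, S = (-11.69, -14.85). ∠GST = 116.2° gives ST at 57.00° from the x-axis; with |ST| = 18.4, T = (-1.666, 0.5796). Then |AT| = |T − A| = 1.764.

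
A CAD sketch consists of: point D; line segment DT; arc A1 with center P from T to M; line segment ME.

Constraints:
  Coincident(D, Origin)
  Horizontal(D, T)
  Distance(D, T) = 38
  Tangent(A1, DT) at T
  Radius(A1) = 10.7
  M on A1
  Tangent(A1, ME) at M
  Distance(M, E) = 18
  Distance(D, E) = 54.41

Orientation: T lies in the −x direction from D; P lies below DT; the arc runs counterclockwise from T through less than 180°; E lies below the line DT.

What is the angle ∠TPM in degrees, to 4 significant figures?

100.8°

Checks: |PM| = 10.70 ✓; ∠(PM, ME) = 90.00° ✓; |ME| = 18.00 ✓; |DE| = 54.41 ✓.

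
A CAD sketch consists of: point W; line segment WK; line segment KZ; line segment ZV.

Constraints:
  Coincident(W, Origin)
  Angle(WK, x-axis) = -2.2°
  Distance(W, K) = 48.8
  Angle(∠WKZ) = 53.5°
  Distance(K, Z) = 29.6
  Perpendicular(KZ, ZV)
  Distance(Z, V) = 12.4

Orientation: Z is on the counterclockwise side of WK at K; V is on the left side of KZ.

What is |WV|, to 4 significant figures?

26.83

W is at the origin; WK runs at -2.2° with length 48.8, so K = 48.8·(cos -2.2°, sin -2.2°) = (48.76, -1.873). ∠WKZ = 53.5°, so KZ runs at -2.2° + (180° − 53.5°) = 124.3° from the x-axis; with |KZ| = 29.6, Z = K + 29.6·(cos 124.3°, sin 124.3°) = (32.08, 22.58). KZ is perpendicular to ZV; with |ZV| = 12.4 on the left of KZ, V = Z + 12.4·(-0.8261, -0.5635) = (21.84, 15.59). Then |WV| = |V − W| = 26.83.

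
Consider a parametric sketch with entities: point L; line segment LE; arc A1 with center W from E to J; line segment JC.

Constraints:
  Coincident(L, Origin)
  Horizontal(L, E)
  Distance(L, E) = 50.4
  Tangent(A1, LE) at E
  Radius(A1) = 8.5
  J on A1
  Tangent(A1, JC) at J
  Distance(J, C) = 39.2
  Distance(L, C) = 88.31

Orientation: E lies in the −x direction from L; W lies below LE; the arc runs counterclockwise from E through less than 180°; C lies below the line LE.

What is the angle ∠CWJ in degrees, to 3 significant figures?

77.8°

Checks: L = (0.00, 0.00) ✓; |WJ| = 8.500 ✓; ∠(WJ, JC) = 90.00° ✓; |JC| = 39.20 ✓; |LC| = 88.31 ✓.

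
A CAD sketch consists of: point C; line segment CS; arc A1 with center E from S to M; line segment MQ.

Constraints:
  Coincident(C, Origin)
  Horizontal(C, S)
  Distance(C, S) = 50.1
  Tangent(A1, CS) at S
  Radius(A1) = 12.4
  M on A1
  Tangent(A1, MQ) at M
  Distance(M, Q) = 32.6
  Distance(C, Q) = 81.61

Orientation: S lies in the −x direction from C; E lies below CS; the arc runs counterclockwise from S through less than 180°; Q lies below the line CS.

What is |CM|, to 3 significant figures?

62.7

C is at the origin; C and S share the same y with |CS| = 50.1 and S on the −x side, so S = (-50.1, 0.00). A1 meets CS tangentially, so ES is at right angles to CS, so E = S + (0, -12.4) = (-50.1, -12.4). Since EM ⟂ MQ (tangency), |EQ| = √(12.4² + 32.6²) = 34.9 regardless of where M sits on A1. So Q lies on both circle(C, 81.61) and circle(E, 34.9); the below-CS intersection is Q = (-70.9, -40.4). M is the foot of the tangent from Q: M = (-62.0, -9.02).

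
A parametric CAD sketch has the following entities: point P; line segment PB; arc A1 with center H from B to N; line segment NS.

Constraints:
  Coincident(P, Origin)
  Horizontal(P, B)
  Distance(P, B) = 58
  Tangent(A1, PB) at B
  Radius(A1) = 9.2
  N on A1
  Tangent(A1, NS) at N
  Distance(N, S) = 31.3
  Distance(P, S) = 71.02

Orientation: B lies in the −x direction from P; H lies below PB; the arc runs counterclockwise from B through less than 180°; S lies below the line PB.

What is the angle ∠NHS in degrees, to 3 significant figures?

73.6°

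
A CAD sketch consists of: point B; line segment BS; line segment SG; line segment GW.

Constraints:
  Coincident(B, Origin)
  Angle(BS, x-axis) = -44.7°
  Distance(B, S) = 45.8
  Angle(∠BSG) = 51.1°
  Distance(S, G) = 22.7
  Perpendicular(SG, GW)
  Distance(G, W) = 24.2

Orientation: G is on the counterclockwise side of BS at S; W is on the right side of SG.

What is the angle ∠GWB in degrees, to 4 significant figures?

5.783°

∠BSG = 51.1°, so SG runs at -44.7° + (180° − 51.1°) = 84.20° from the x-axis; with |SG| = 22.7, G = S + 22.7·(cos 84.20°, sin 84.20°) = (34.85, -9.632). The perpendicularity gives GW at right angles to SG; with |GW| = 24.2 on the right of SG, W = G + 24.2·(0.9949, -0.1011) = (58.92, -12.08). Then cos ∠GWB = WG·WB / (|WG||WB|), giving 5.783°.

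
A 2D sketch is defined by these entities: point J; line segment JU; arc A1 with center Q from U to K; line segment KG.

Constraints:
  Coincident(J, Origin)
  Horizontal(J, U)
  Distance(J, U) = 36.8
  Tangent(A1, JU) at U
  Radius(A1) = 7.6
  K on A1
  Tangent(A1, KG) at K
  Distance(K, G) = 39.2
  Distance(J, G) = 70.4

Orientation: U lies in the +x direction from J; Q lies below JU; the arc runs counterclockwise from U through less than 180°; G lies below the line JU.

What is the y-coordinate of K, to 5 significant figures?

-12.467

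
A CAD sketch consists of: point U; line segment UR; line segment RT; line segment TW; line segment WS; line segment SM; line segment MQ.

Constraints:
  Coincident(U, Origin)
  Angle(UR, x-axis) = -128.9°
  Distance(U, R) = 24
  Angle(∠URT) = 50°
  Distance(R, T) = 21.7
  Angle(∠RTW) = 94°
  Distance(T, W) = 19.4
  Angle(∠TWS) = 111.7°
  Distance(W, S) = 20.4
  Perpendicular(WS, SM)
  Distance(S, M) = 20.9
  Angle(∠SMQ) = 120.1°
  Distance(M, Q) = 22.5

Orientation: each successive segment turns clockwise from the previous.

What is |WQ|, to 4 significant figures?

32.20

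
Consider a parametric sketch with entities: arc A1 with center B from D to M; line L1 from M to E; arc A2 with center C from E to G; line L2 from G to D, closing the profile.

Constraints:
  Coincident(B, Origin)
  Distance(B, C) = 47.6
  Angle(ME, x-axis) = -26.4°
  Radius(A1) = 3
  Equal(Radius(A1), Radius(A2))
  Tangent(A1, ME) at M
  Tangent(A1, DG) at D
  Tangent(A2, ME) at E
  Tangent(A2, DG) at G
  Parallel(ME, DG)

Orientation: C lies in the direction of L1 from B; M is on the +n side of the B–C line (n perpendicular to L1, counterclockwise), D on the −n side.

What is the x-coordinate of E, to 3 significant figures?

44.0

The slot axis is L1's direction at -26.4°, so u = (cos -26.4°, sin -26.4°) = (0.896, -0.445) and n = (−sin -26.4°, cos -26.4°) = (0.445, 0.896). B is at the origin and C lies 47.6 along u from B, so C = 47.6·u = (42.6, -21.2). Tangency of A1 to both parallel lines with radius 3.0 puts M and D at B ± 3.0·n: M = (1.33, 2.69), D = (-1.33, -2.69). Equal radii place E and G the same way about C: E = C + 3.0·n = (44.0, -18.5), G = C − 3.0·n = (41.3, -23.9). So E.x = 44.0.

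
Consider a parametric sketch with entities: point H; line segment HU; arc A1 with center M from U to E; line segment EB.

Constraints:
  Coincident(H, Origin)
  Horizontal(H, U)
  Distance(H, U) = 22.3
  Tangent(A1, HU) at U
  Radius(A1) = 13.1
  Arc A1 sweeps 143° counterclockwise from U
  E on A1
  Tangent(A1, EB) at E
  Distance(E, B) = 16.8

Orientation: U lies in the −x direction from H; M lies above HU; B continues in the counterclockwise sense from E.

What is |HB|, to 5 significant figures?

43.687

H is at the origin; H and U share the same y with |HU| = 22.3 and U on the −x side, so U = (-22.300, 0.0000). Tangency of A1 to HU means the radius MU is perpendicular to HU, so M = U + (0, 13.1) = (-22.300, 13.100). On A1, U sits at bearing -90° from M; a 143° counterclockwise sweep puts E at bearing 53°, so E = M + 13.1·(cos 53°, sin 53°) = (-14.416, 23.562). The tangent condition forces ME to be normal to EB, so EB runs along (−sin 53°, cos 53°); with |EB| = 16.8, B = (-27.833, 33.673). Then |HB| = |B − H| = 43.687.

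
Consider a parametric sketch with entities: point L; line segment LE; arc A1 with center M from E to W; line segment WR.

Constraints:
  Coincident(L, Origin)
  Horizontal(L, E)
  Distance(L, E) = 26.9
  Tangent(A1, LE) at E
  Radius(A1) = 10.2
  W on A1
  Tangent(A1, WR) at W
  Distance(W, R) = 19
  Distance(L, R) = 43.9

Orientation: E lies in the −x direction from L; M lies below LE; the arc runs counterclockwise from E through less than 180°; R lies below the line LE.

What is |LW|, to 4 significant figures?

38.96

Checks: |ME| = 10.20 ✓; |MW| = 10.20 ✓; ∠(MW, WR) = 90.00° ✓; |WR| = 19.00 ✓; |LR| = 43.90 ✓.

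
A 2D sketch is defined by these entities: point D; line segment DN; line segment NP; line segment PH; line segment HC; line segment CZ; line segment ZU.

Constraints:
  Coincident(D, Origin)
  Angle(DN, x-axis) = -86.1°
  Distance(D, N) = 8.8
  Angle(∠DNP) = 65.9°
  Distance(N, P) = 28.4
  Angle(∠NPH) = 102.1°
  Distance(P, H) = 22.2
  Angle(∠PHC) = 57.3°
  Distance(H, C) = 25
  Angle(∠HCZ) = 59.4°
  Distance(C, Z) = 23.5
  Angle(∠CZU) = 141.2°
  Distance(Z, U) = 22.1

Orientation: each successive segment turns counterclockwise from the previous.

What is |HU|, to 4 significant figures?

29.03

D is at the origin; DN runs at -86.1° with length 8.8, so N = (0.5985, -8.780). ∠DNP = 65.9° gives NP at 28.00° from the x-axis; with |NP| = 28.4, P = (25.67, 4.553). ∠NPH = 102.1° gives PH at 105.9° from the x-axis; with |PH| = 22.2, H = (19.59, 25.90). ∠PHC = 57.3° gives HC at -131.4° from the x-axis; with |HC| = 25.0, C = (3.060, 7.151). ∠HCZ = 59.4° gives CZ at -10.80° from the x-axis; with |CZ| = 23.5, Z = (26.14, 2.748). ∠CZU = 141.2° gives ZU at 28.00° from the x-axis; with |ZU| = 22.1, U = (45.66, 13.12). Then |HU| = |U − H| = 29.03.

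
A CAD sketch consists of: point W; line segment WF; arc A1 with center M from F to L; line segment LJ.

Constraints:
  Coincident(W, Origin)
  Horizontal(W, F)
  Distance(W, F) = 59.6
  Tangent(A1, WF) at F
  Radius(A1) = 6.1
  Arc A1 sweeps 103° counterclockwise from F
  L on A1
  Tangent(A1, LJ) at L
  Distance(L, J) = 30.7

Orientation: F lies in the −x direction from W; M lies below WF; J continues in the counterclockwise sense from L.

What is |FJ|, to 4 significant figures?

37.40

W is at the origin; WF is horizontal with |WF| = 59.6 and F on the −x side, so F = (-59.60, 0.000). The tangent condition forces MF to be normal to WF, so M = F + (0, -6.1) = (-59.60, -6.100). On A1, F sits at bearing 90° from M; a 103° counterclockwise sweep puts L at bearing 193°, so L = M + 6.1·(cos 193°, sin 193°) = (-65.54, -7.472). Tangency of A1 to LJ means the radius ML is perpendicular to LJ, so LJ runs along (−sin 193°, cos 193°); with |LJ| = 30.7, J = (-58.64, -37.39). Then |FJ| = |J − F| = 37.40.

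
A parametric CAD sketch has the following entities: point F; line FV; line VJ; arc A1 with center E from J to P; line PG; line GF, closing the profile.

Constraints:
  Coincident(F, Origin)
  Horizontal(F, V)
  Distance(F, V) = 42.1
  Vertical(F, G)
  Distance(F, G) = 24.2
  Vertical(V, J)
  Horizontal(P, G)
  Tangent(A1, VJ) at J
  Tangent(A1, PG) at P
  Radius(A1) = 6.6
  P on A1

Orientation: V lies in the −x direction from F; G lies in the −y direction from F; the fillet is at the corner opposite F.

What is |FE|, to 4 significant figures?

39.62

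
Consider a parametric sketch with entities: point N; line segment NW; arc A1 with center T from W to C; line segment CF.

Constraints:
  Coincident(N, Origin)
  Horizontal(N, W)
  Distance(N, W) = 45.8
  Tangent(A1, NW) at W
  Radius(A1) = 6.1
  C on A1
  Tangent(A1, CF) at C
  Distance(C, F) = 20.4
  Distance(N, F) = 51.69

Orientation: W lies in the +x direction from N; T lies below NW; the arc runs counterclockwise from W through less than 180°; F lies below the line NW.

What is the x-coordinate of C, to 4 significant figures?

39.82

Checks: N = (0.00, 0.00) ✓; |TC| = 6.100 ✓; ∠(TC, CF) = 90.00° ✓; |CF| = 20.40 ✓; |NF| = 51.69 ✓.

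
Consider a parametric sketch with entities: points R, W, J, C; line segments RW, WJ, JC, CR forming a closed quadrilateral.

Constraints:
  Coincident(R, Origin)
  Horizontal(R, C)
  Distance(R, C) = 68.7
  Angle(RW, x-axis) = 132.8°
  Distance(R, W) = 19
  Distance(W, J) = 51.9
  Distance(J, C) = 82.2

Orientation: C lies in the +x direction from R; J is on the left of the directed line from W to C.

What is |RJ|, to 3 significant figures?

60.7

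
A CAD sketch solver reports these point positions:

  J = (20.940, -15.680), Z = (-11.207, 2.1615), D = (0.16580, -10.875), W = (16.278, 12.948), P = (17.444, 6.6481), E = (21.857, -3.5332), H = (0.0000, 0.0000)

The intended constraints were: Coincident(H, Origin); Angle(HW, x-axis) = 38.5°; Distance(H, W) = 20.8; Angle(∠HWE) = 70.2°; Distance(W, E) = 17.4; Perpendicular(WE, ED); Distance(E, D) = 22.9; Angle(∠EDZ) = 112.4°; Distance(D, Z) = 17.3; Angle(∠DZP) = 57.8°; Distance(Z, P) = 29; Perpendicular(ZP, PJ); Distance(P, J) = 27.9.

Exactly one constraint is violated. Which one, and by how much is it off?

Distance(P, J) = 27.9 — off by 5.30.

H = (0.00, 0.00) ✓; HW at 38.50° ✓; |HW| = 20.80 ✓; ∠HWE = 70.20° ✓; |WE| = 17.40 ✓; ∠(WE, ED) = 90.00° ✓; |ED| = 22.90 ✓; ∠EDZ = 112.4° ✓; |DZ| = 17.30 ✓; ∠DZP = 57.80° ✓; |ZP| = 29.00 ✓; ∠(ZP, PJ) = 90.00° ✓; |PJ| = 22.60 ✗.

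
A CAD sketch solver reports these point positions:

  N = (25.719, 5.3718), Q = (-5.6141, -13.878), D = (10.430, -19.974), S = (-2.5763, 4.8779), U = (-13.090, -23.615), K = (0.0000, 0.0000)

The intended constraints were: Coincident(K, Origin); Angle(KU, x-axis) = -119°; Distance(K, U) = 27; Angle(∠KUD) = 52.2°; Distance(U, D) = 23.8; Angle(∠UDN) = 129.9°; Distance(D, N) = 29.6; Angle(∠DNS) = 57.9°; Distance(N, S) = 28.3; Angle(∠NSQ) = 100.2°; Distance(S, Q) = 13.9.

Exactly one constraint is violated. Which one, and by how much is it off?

Distance(S, Q) = 13.9 — off by 5.10.

K = (0.00, 0.00) ✓; KU at -119.0° ✓; |KU| = 27.00 ✓; ∠KUD = 52.20° ✓; |UD| = 23.80 ✓; ∠UDN = 129.9° ✓; |DN| = 29.60 ✓; ∠DNS = 57.90° ✓; |NS| = 28.30 ✓; ∠NSQ = 100.2° ✓; |SQ| = 19.00 ✗.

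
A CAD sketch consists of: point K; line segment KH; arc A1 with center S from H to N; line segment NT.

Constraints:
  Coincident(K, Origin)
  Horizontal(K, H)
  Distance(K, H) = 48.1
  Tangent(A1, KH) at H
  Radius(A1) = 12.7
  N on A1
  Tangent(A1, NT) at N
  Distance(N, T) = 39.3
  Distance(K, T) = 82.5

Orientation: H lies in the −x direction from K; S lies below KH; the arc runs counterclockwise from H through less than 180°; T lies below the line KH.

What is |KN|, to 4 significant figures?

61.72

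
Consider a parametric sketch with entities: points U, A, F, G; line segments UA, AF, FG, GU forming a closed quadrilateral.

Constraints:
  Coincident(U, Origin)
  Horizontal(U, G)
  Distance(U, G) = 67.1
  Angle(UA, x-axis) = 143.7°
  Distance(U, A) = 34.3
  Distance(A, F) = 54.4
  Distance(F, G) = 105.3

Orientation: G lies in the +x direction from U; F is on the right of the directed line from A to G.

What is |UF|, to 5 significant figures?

47.011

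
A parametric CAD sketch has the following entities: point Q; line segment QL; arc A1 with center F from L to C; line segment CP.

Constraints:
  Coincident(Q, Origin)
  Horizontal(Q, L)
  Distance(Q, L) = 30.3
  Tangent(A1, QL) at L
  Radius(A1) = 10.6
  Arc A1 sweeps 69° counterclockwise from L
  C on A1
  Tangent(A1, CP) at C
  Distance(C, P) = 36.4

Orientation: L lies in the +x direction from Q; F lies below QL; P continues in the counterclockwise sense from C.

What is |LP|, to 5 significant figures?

46.793

On A1, L sits at bearing 90° from F; a 69° counterclockwise sweep puts C at bearing 159°, so C = F + 10.6·(cos 159°, sin 159°) = (20.404, -6.8013). Tangency of A1 to CP means the radius FC is perpendicular to CP, so CP runs along (−sin 159°, cos 159°); with |CP| = 36.4, P = (7.3595, -40.784). Then |LP| = |P − L| = 46.793.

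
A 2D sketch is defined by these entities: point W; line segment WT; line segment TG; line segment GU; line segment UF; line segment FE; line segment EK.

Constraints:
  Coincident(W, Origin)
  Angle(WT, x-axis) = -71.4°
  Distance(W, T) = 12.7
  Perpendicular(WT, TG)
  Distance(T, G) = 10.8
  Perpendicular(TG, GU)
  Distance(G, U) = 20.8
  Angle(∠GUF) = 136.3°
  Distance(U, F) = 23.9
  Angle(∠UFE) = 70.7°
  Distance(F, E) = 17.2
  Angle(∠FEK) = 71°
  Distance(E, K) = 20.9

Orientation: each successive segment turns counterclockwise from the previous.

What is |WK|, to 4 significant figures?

10.13

W is at the origin; WT runs at -71.4° with length 12.7, so T = (4.051, -12.04). WT ⟂ TG, so TG runs at 18.60°; with |TG| = 10.8, G = (14.29, -8.592). The perpendicularity gives GU at right angles to TG, so GU runs at 108.6°; with |GU| = 20.8, U = (7.652, 11.12). ∠GUF = 136.3° gives UF at 152.3° from the x-axis; with |UF| = 23.9, F = (-13.51, 22.23). ∠UFE = 70.7° gives FE at -98.40° from the x-axis; with |FE| = 17.2, E = (-16.02, 5.216). ∠FEK = 71.0° gives EK at 10.60° from the x-axis; with |EK| = 20.9, K = (4.522, 9.061). Then |WK| = |K − W| = 10.13.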